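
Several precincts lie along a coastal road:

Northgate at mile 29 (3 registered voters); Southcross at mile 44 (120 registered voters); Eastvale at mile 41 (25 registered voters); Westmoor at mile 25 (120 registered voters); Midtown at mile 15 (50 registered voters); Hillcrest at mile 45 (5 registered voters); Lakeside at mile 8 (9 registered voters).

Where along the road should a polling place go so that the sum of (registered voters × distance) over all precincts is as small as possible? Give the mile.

For a sum of weighted absolute distances on a line, the optimum is the weighted median (not the mean). Total weight W = 332; half-weight = 166.
Sort by position and accumulate weight:
  mile 8 (Lakeside, w=9) → cum 9
  mile 15 (Midtown, w=50) → cum 59
  mile 25 (Westmoor, w=120) → cum 179  ≥ 166 → median here
  mile 29 (Northgate, w=3) → cum 182
  mile 41 (Eastvale, w=25) → cum 207
  mile 44 (Southcross, w=120) → cum 327
  mile 45 (Hillcrest, w=5) → cum 332
Optimal location: mile 25.

x = 25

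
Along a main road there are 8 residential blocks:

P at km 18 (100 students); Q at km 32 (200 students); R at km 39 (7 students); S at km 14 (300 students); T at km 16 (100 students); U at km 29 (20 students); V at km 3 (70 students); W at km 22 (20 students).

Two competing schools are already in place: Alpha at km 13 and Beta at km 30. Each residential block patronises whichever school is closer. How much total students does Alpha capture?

The indifferent point is the midpoint (13+30)/2 = 21.5; residential blocks left of it (closer to Alpha at 13) go to Alpha, those right go to Beta.
  V at 3 (w=70) → Alpha
  S at 14 (w=300) → Alpha
  T at 16 (w=100) → Alpha
  P at 18 (w=100) → Alpha
  W at 22 (w=20) → Beta
  U at 29 (w=20) → Beta
  Q at 32 (w=200) → Beta
  R at 39 (w=7) → Beta
Alpha captures 570; Beta captures 247.

570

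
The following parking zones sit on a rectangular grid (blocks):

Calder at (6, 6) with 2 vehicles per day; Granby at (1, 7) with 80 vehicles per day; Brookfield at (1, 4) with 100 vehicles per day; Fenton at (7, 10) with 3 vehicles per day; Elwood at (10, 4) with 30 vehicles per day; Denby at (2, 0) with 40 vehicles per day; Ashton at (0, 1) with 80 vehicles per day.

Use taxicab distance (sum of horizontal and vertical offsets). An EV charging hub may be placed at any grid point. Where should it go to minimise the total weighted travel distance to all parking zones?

Manhattan distance separates: Σwᵢ(|x−xᵢ|+|y−yᵢ|) = Σwᵢ|x−xᵢ| + Σwᵢ|y−yᵢ|, so x and y are optimised independently as 1-D weighted medians.
Total weight W = 335; half = 167.5.
x-coordinate, sorted with cumulative weight:
  x=0 (Ashton, w=80) cum 80
  x=1 (Granby, w=80) cum 160
  x=1 (Brookfield, w=100) cum 260  ← median
  x=2 (Denby, w=40) cum 300
  x=6 (Calder, w=2) cum 302
  x=7 (Fenton, w=3) cum 305
  x=10 (Elwood, w=30) cum 335
⇒ x* = 1
y-coordinate, sorted with cumulative weight:
  y=0 (Denby, w=40) cum 40
  y=1 (Ashton, w=80) cum 120
  y=4 (Brookfield, w=100) cum 220  ← median
  y=4 (Elwood, w=30) cum 250
  y=6 (Calder, w=2) cum 252
  y=7 (Granby, w=80) cum 332
  y=10 (Fenton, w=3) cum 335
⇒ y* = 4

(1, 4)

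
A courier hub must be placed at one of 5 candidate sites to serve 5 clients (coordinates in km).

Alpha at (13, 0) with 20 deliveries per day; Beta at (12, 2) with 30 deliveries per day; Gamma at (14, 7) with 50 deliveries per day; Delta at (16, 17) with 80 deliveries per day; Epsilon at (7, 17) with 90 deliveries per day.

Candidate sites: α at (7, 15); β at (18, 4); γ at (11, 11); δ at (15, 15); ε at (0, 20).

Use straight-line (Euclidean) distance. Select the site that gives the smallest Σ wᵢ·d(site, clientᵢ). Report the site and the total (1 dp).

γ, total 2019.1 km

Total weighted distance at each candidate:
  α (7, 15): total = 2190.0
  β (18, 4): total = 3152.7
  γ (11, 11): total = 2019.1
  δ (15, 15): total = 2027.1
  ε (0, 20): total = 4069.0
Minimum is at γ with total 2019.1 km.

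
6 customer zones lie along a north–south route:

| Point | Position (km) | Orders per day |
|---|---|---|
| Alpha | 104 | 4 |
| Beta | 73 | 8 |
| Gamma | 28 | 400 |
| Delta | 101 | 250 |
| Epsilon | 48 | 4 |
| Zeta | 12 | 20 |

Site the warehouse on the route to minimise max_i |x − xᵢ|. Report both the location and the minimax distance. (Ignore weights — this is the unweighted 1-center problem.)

location 58, max distance 46

The 1-center on a line is the midpoint of the two extreme points: leftmost at 12, rightmost at 104.
Optimal location = (12 + 104)/2 = 58; maximum distance = (104 − 12)/2 = 46.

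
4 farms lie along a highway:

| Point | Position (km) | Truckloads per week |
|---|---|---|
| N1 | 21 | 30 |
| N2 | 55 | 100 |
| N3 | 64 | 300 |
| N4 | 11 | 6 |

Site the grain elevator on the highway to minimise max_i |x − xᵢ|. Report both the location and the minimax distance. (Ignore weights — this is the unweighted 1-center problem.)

The 1-center on a line is the midpoint of the two extreme points: leftmost at 11, rightmost at 64.
Optimal location = (11 + 64)/2 = 37.5; maximum distance = (64 − 11)/2 = 26.5.

location 37.5, max distance 26.5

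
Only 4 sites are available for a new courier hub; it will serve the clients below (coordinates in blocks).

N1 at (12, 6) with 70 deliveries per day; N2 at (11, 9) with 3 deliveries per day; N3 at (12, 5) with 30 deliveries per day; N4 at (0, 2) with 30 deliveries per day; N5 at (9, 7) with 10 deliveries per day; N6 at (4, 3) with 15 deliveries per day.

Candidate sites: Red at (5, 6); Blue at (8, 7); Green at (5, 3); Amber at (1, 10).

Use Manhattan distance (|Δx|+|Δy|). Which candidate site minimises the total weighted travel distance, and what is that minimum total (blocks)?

Blue, total 1065 blocks

Total weighted distance at each candidate:
  Red (5, 6): total = 1137
  Blue (8, 7): total = 1065
  Green (5, 3): total = 1281
  Amber (1, 10): total = 2093
Minimum is at Blue with total 1065 blocks.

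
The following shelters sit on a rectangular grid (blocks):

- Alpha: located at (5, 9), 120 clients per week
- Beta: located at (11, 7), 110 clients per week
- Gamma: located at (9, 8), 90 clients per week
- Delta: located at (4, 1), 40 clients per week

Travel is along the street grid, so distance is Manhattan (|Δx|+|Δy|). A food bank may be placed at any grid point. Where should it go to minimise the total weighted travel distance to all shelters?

Manhattan distance separates: Σwᵢ(|x−xᵢ|+|y−yᵢ|) = Σwᵢ|x−xᵢ| + Σwᵢ|y−yᵢ|, so x and y are optimised independently as 1-D weighted medians.
Total weight W = 360; half = 180.
x-coordinate, sorted with cumulative weight:
  x=4 (Delta, w=40) cum 40
  x=5 (Alpha, w=120) cum 160
  x=9 (Gamma, w=90) cum 250  ← median
  x=11 (Beta, w=110) cum 360
⇒ x* = 9
y-coordinate, sorted with cumulative weight:
  y=1 (Delta, w=40) cum 40
  y=7 (Beta, w=110) cum 150
  y=8 (Gamma, w=90) cum 240  ← median
  y=9 (Alpha, w=120) cum 360
⇒ y* = 8

(9, 8)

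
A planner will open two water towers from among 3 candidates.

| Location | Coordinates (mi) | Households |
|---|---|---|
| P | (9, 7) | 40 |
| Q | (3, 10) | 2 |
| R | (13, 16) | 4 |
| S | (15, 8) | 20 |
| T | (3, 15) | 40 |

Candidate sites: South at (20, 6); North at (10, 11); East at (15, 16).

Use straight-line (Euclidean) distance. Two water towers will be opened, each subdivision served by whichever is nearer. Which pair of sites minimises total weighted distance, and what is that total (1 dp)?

{North, East}, total 626.2

Evaluate every pair (each demand assigned to the nearer of the two):
  {North, East}: total = 626.2
  {South, North}: total = 632.6
  {South, East}: total = 1056.9
Best pair: {North, East} with total 626.2.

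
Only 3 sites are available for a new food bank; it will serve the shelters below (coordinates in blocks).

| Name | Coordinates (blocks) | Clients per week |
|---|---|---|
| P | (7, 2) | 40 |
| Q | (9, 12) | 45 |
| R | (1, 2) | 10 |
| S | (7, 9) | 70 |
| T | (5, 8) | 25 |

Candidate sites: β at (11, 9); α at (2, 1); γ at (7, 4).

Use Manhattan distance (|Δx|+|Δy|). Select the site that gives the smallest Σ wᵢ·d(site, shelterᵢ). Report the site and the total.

γ, total 1110 blocks

Total weighted distance at each candidate:
  β (11, 9): total = 1290
  α (2, 1): total = 2230
  γ (7, 4): total = 1110
Minimum is at γ with total 1110 blocks.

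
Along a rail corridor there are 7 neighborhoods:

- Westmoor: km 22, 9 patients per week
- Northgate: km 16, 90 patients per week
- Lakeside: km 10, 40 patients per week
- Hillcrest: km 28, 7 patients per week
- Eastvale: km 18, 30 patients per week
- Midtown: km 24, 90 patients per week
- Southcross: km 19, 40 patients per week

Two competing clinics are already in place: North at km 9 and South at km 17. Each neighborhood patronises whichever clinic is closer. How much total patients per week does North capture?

40

The indifferent point is the midpoint (9+17)/2 = 13; neighborhoods left of it (closer to North at 9) go to North, those right go to South.
  Lakeside at 10 (w=40) → North
  Northgate at 16 (w=90) → South
  Eastvale at 18 (w=30) → South
  Southcross at 19 (w=40) → South
  Westmoor at 22 (w=9) → South
  Midtown at 24 (w=90) → South
  Hillcrest at 28 (w=7) → South
North captures 40; South captures 266.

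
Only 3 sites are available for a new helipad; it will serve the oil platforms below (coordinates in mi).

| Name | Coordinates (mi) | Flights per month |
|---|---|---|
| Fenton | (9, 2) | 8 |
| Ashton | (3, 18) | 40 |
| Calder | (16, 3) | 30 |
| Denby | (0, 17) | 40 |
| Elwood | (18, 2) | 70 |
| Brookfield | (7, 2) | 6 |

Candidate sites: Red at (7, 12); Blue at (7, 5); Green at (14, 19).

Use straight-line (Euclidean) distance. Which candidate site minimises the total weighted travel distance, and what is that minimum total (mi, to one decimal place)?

Red, total 2196.6 mi

Total weighted distance at each candidate:
  Red (7, 12): total = 2196.6
  Blue (7, 5): total = 2221.3
  Green (14, 19): total = 2965.8
Minimum is at Red with total 2196.6 mi.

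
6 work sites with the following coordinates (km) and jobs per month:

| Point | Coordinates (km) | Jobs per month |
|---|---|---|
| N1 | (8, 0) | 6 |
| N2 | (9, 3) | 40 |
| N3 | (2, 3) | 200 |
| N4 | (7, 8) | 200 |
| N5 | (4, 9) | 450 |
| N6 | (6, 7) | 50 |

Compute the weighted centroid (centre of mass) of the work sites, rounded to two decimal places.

(4.55, 7.10)

The minimiser of Σwᵢ‖p−pᵢ‖² is the weighted centroid p* = (Σwᵢpᵢ)/(Σwᵢ).
Σwᵢ = 946.
Σwᵢxᵢ = 6·8 + 40·9 + 200·2 + 200·7 + 450·4 + 50·6 = 4308.
Σwᵢyᵢ = 6·0 + 40·3 + 200·3 + 200·8 + 450·9 + 50·7 = 6720.
x* = 4308/946 = 4.55, y* = 6720/946 = 7.10.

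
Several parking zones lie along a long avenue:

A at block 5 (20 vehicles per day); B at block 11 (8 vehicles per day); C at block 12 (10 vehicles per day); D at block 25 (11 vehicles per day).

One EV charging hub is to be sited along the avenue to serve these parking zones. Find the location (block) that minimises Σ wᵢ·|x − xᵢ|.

For a sum of weighted absolute distances on a line, the optimum is the weighted median (not the mean). Total weight W = 49; half-weight = 24.5.
Sort by position and accumulate weight:
  block 5 (A, w=20) → cum 20
  block 11 (B, w=8) → cum 28  ≥ 24.5 → median here
  block 12 (C, w=10) → cum 38
  block 25 (D, w=11) → cum 49
Optimal location: block 11.

x = 11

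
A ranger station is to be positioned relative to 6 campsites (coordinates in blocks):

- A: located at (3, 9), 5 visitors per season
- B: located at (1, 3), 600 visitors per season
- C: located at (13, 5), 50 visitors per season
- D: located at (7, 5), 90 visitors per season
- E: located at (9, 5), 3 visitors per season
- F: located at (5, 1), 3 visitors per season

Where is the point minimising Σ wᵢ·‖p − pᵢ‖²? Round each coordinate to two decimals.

The minimiser of Σwᵢ‖p−pᵢ‖² is the weighted centroid p* = (Σwᵢpᵢ)/(Σwᵢ).
Σwᵢ = 751.
Σwᵢxᵢ = 5·3 + 600·1 + 50·13 + 90·7 + 3·9 + 3·5 = 1937.
Σwᵢyᵢ = 5·9 + 600·3 + 50·5 + 90·5 + 3·5 + 3·1 = 2563.
x* = 1937/751 = 2.58, y* = 2563/751 = 3.41.

(2.58, 3.41)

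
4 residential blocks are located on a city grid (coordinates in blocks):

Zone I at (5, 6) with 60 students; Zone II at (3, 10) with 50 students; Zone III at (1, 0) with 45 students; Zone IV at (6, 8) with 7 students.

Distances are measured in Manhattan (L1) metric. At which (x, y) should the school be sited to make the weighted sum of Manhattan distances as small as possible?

Manhattan distance separates: Σwᵢ(|x−xᵢ|+|y−yᵢ|) = Σwᵢ|x−xᵢ| + Σwᵢ|y−yᵢ|, so x and y are optimised independently as 1-D weighted medians.
Total weight W = 162; half = 81.
x-coordinate, sorted with cumulative weight:
  x=1 (Zone III, w=45) cum 45
  x=3 (Zone II, w=50) cum 95  ← median
  x=5 (Zone I, w=60) cum 155
  x=6 (Zone IV, w=7) cum 162
⇒ x* = 3
y-coordinate, sorted with cumulative weight:
  y=0 (Zone III, w=45) cum 45
  y=6 (Zone I, w=60) cum 105  ← median
  y=8 (Zone IV, w=7) cum 112
  y=10 (Zone II, w=50) cum 162
⇒ y* = 6

(3, 6)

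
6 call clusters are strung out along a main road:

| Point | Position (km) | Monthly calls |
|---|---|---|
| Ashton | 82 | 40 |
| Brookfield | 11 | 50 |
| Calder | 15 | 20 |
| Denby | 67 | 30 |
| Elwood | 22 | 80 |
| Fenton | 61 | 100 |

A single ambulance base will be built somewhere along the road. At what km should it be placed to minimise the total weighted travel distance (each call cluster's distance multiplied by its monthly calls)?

x = 61

For a sum of weighted absolute distances on a line, the optimum is the weighted median (not the mean). Total weight W = 320; half-weight = 160.
Sort by position and accumulate weight:
  km 11 (Brookfield, w=50) → cum 50
  km 15 (Calder, w=20) → cum 70
  km 22 (Elwood, w=80) → cum 150
  km 61 (Fenton, w=100) → cum 250  ≥ 160 → median here
  km 67 (Denby, w=30) → cum 280
  km 82 (Ashton, w=40) → cum 320
Optimal location: km 61.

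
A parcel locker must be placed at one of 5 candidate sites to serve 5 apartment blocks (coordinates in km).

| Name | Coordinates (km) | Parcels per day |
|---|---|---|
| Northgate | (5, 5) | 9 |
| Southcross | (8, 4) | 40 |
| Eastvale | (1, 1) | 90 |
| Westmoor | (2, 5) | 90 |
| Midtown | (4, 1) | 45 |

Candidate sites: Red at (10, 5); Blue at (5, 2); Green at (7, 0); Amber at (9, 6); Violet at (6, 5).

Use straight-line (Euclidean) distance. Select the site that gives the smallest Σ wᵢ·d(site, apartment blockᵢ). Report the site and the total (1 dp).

Total weighted distance at each candidate:
  Red (10, 5): total = 2065.3
  Blue (5, 2): total = 987.8
  Green (7, 0): total = 1539.5
  Amber (9, 6): total = 1930.2
  Violet (6, 5): total = 1236.0
Minimum is at Blue with total 987.8 km.

Blue, total 987.8 km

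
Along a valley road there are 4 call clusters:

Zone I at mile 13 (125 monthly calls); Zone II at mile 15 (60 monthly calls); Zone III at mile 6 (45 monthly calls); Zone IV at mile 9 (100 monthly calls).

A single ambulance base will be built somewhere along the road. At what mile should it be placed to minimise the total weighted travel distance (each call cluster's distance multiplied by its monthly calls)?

x = 13

For a sum of weighted absolute distances on a line, the optimum is the weighted median (not the mean). Total weight W = 330; half-weight = 165.
Sort by position and accumulate weight:
  mile 6 (Zone III, w=45) → cum 45
  mile 9 (Zone IV, w=100) → cum 145
  mile 13 (Zone I, w=125) → cum 270  ≥ 165 → median here
  mile 15 (Zone II, w=60) → cum 330
Optimal location: mile 13.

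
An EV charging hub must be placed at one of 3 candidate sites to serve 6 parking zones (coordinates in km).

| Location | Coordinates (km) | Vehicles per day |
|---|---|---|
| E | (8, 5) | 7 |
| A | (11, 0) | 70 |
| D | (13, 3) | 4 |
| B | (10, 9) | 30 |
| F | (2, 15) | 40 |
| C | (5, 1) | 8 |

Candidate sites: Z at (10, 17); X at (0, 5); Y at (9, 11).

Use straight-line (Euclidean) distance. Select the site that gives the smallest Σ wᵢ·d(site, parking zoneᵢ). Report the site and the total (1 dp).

Y, total 1336.7 km

Total weighted distance at each candidate:
  Z (10, 17): total = 2038.4
  X (0, 5): total = 1736.7
  Y (9, 11): total = 1336.7
Minimum is at Y with total 1336.7 km.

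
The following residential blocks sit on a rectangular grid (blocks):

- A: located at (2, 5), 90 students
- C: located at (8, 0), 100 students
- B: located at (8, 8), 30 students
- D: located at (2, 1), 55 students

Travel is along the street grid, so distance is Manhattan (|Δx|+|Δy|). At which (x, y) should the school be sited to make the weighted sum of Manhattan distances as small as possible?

(2, 1)

Manhattan distance separates: Σwᵢ(|x−xᵢ|+|y−yᵢ|) = Σwᵢ|x−xᵢ| + Σwᵢ|y−yᵢ|, so x and y are optimised independently as 1-D weighted medians.
Total weight W = 275; half = 137.5.
x-coordinate, sorted with cumulative weight:
  x=2 (A, w=90) cum 90
  x=2 (D, w=55) cum 145  ← median
  x=8 (C, w=100) cum 245
  x=8 (B, w=30) cum 275
⇒ x* = 2
y-coordinate, sorted with cumulative weight:
  y=0 (C, w=100) cum 100
  y=1 (D, w=55) cum 155  ← median
  y=5 (A, w=90) cum 245
  y=8 (B, w=30) cum 275
⇒ y* = 1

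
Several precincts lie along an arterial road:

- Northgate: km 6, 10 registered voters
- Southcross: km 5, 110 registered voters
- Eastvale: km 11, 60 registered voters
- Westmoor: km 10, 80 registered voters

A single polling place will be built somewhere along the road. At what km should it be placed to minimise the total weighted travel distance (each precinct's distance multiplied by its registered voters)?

For a sum of weighted absolute distances on a line, the optimum is the weighted median (not the mean). Total weight W = 260; half-weight = 130.
Sort by position and accumulate weight:
  km 5 (Southcross, w=110) → cum 110
  km 6 (Northgate, w=10) → cum 120
  km 10 (Westmoor, w=80) → cum 200  ≥ 130 → median here
  km 11 (Eastvale, w=60) → cum 260
Optimal location: km 10.

x = 10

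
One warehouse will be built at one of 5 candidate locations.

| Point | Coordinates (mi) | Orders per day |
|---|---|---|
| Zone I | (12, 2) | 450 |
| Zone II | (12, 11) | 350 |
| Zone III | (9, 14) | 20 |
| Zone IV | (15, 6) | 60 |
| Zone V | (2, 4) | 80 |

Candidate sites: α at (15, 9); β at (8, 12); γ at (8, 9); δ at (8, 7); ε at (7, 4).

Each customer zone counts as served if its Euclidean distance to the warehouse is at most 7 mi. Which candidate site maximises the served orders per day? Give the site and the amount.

δ, covering 880

Coverage radius r = 7 mi; a point is covered iff (Δx)²+(Δy)² ≤ 7² = 49.
  α (15, 9): covers {Zone II, Zone IV} → 410
  β (8, 12): covers {Zone II, Zone III} → 370
  γ (8, 9): covers {Zone II, Zone III} → 370
  δ (8, 7): covers {Zone I, Zone II, Zone V} → 880
  ε (7, 4): covers {Zone I, Zone V} → 530
Maximum coverage at δ: 880 orders per day.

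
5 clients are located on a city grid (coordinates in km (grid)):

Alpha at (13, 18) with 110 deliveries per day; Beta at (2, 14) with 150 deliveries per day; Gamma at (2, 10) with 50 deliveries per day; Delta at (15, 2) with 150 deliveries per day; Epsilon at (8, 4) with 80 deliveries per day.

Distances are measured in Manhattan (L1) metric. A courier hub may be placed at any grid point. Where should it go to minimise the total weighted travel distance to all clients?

(8, 10)

Manhattan distance separates: Σwᵢ(|x−xᵢ|+|y−yᵢ|) = Σwᵢ|x−xᵢ| + Σwᵢ|y−yᵢ|, so x and y are optimised independently as 1-D weighted medians.
Total weight W = 540; half = 270.
x-coordinate, sorted with cumulative weight:
  x=2 (Beta, w=150) cum 150
  x=2 (Gamma, w=50) cum 200
  x=8 (Epsilon, w=80) cum 280  ← median
  x=13 (Alpha, w=110) cum 390
  x=15 (Delta, w=150) cum 540
⇒ x* = 8
y-coordinate, sorted with cumulative weight:
  y=2 (Delta, w=150) cum 150
  y=4 (Epsilon, w=80) cum 230
  y=10 (Gamma, w=50) cum 280  ← median
  y=14 (Beta, w=150) cum 430
  y=18 (Alpha, w=110) cum 540
⇒ y* = 10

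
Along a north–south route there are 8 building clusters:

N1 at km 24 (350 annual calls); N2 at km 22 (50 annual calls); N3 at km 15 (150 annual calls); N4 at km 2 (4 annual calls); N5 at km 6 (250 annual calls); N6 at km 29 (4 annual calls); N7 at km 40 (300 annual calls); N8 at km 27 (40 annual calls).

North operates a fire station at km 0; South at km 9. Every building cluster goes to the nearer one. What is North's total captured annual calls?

The indifferent point is the midpoint (0+9)/2 = 4.5; building clusters left of it (closer to North at 0) go to North, those right go to South.
  N4 at 2 (w=4) → North
  N5 at 6 (w=250) → South
  N3 at 15 (w=150) → South
  N2 at 22 (w=50) → South
  N1 at 24 (w=350) → South
  N8 at 27 (w=40) → South
  N6 at 29 (w=4) → South
  N7 at 40 (w=300) → South
North captures 4; South captures 1144.

4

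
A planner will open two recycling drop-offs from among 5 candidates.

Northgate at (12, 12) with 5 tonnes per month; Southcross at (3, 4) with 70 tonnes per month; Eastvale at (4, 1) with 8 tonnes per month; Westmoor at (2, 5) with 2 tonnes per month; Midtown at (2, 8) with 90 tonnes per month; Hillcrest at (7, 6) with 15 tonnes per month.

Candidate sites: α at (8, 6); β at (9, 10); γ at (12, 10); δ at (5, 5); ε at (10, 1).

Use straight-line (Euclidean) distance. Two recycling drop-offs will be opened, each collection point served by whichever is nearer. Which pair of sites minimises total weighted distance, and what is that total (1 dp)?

Evaluate every pair (each demand assigned to the nearer of the two):
  {γ, δ}: total = 620.9
  {α, δ}: total = 628.4
  {β, δ}: total = 628.9
  {δ, ε}: total = 660.4
  {α, γ}: total = 1034.6
  {α, β}: total = 1042.6
  {α, ε}: total = 1057.4
  {β, ε}: total = 1338.6
  {β, γ}: total = 1425.8
  {γ, ε}: total = 1614.3
Best pair: {γ, δ} with total 620.9.

{γ, δ}, total 620.9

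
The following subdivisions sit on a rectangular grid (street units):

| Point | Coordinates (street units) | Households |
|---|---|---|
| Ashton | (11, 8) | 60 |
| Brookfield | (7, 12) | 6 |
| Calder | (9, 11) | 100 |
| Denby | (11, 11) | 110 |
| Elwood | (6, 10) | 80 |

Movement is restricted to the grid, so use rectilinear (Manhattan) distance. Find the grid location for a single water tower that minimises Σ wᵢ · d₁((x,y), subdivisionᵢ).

(9, 11)

Manhattan distance separates: Σwᵢ(|x−xᵢ|+|y−yᵢ|) = Σwᵢ|x−xᵢ| + Σwᵢ|y−yᵢ|, so x and y are optimised independently as 1-D weighted medians.
Total weight W = 356; half = 178.
x-coordinate, sorted with cumulative weight:
  x=6 (Elwood, w=80) cum 80
  x=7 (Brookfield, w=6) cum 86
  x=9 (Calder, w=100) cum 186  ← median
  x=11 (Ashton, w=60) cum 246
  x=11 (Denby, w=110) cum 356
⇒ x* = 9
y-coordinate, sorted with cumulative weight:
  y=8 (Ashton, w=60) cum 60
  y=10 (Elwood, w=80) cum 140
  y=11 (Calder, w=100) cum 240  ← median
  y=11 (Denby, w=110) cum 350
  y=12 (Brookfield, w=6) cum 356
⇒ y* = 11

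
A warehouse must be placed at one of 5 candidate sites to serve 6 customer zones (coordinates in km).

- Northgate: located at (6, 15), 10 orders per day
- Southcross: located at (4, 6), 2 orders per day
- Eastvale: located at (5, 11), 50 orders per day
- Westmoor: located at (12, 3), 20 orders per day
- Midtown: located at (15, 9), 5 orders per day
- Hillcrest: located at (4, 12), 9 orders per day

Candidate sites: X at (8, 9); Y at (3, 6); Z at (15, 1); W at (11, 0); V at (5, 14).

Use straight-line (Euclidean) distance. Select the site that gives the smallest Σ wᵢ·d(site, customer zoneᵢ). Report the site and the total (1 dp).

Total weighted distance at each candidate:
  X (8, 9): total = 477.7
  Y (3, 6): total = 672.5
  Z (15, 1): total = 1149.8
  W (11, 0): total = 1040.6
  V (5, 14): total = 517.1
Minimum is at X with total 477.7 km.

X, total 477.7 km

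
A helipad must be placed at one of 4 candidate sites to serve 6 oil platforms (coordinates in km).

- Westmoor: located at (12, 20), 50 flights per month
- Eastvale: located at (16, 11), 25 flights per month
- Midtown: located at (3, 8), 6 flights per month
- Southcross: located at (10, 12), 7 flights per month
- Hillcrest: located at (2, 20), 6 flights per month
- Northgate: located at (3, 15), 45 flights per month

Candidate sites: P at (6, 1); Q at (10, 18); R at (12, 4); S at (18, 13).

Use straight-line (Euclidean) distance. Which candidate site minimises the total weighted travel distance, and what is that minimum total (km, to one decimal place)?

Total weighted distance at each candidate:
  P (6, 1): total = 2238.2
  Q (10, 18): total = 879.3
  R (12, 4): total = 1871.2
  S (18, 13): total = 1468.8
Minimum is at Q with total 879.3 km.

Q, total 879.3 km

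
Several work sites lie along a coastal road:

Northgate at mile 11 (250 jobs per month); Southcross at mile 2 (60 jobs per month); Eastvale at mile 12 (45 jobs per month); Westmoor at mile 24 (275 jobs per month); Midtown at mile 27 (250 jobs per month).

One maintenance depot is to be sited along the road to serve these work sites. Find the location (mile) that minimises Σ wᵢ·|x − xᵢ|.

x = 24

For a sum of weighted absolute distances on a line, the optimum is the weighted median (not the mean). Total weight W = 880; half-weight = 440.
Sort by position and accumulate weight:
  mile 2 (Southcross, w=60) → cum 60
  mile 11 (Northgate, w=250) → cum 310
  mile 12 (Eastvale, w=45) → cum 355
  mile 24 (Westmoor, w=275) → cum 630  ≥ 440 → median here
  mile 27 (Midtown, w=250) → cum 880
Optimal location: mile 24.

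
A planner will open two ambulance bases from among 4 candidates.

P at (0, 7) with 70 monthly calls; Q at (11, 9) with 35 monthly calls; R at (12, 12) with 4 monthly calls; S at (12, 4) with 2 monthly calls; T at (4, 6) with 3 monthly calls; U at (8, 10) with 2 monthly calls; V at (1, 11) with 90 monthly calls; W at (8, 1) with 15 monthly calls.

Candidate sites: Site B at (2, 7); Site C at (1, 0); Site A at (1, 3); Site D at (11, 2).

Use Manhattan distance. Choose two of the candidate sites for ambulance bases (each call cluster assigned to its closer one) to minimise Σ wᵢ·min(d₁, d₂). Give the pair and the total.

{Site B, Site D}, total 972

Evaluate every pair (each demand assigned to the nearer of the two):
  {Site B, Site D}: total = 972
  {Site B, Site C}: total = 1208
  {Site B, Site A}: total = 1221
  {Site A, Site D}: total = 1465
  {Site C, Site A}: total = 1900
  {Site C, Site D}: total = 1954
Best pair: {Site B, Site D} with total 972.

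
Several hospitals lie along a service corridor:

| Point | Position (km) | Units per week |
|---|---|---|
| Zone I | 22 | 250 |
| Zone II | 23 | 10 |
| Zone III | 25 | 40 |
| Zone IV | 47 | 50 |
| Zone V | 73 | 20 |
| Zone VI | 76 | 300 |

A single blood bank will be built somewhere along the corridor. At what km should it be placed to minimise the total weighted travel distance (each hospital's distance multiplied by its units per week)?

For a sum of weighted absolute distances on a line, the optimum is the weighted median (not the mean). Total weight W = 670; half-weight = 335.
Sort by position and accumulate weight:
  km 22 (Zone I, w=250) → cum 250
  km 23 (Zone II, w=10) → cum 260
  km 25 (Zone III, w=40) → cum 300
  km 47 (Zone IV, w=50) → cum 350  ≥ 335 → median here
  km 73 (Zone V, w=20) → cum 370
  km 76 (Zone VI, w=300) → cum 670
Optimal location: km 47.

x = 47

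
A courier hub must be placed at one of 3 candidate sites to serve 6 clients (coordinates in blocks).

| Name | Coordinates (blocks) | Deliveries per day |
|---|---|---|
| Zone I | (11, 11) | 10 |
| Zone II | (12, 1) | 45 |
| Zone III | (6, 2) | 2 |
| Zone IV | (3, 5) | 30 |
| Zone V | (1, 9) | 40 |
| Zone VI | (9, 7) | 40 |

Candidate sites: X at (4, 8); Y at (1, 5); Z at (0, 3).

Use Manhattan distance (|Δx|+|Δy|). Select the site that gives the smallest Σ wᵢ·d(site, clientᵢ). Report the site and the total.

Total weighted distance at each candidate:
  X (4, 8): total = 1311
  Y (1, 5): total = 1471
  Z (0, 3): total = 1784
Minimum is at X with total 1311 blocks.

X, total 1311 blocks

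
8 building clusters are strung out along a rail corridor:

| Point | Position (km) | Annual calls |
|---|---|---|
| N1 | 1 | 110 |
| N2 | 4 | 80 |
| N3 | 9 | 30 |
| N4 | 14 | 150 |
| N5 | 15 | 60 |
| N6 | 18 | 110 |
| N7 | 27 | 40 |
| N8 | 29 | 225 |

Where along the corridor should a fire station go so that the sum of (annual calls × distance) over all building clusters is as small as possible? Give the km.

x = 15

For a sum of weighted absolute distances on a line, the optimum is the weighted median (not the mean). Total weight W = 805; half-weight = 402.5.
Sort by position and accumulate weight:
  km 1 (N1, w=110) → cum 110
  km 4 (N2, w=80) → cum 190
  km 9 (N3, w=30) → cum 220
  km 14 (N4, w=150) → cum 370
  km 15 (N5, w=60) → cum 430  ≥ 402.5 → median here
  km 18 (N6, w=110) → cum 540
  km 27 (N7, w=40) → cum 580
  km 29 (N8, w=225) → cum 805
Optimal location: km 15.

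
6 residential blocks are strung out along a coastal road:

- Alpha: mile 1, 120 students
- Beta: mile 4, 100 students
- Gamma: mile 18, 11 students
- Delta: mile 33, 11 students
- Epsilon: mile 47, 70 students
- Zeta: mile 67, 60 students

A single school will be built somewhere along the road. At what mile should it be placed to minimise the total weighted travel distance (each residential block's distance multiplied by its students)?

x = 4

For a sum of weighted absolute distances on a line, the optimum is the weighted median (not the mean). Total weight W = 372; half-weight = 186.
Sort by position and accumulate weight:
  mile 1 (Alpha, w=120) → cum 120
  mile 4 (Beta, w=100) → cum 220  ≥ 186 → median here
  mile 18 (Gamma, w=11) → cum 231
  mile 33 (Delta, w=11) → cum 242
  mile 47 (Epsilon, w=70) → cum 312
  mile 67 (Zeta, w=60) → cum 372
Optimal location: mile 4.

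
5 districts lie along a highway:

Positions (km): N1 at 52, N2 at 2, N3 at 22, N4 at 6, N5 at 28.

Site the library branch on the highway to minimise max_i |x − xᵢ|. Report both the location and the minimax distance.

The 1-center on a line is the midpoint of the two extreme points: leftmost at 2, rightmost at 52.
Optimal location = (2 + 52)/2 = 27; maximum distance = (52 − 2)/2 = 25.

location 27, max distance 25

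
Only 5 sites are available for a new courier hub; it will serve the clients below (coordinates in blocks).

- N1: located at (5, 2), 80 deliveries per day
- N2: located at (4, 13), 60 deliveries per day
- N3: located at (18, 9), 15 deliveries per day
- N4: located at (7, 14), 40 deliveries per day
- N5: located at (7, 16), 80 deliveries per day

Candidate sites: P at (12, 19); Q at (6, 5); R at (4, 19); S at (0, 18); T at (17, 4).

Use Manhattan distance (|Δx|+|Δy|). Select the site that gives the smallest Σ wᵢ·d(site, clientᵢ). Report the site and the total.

Total weighted distance at each candidate:
  P (12, 19): total = 4040
  Q (6, 5): total = 2520
  R (4, 19): total = 2960
  S (0, 18): total = 3785
  T (17, 4): total = 5090
Minimum is at Q with total 2520 blocks.

Q, total 2520 blocks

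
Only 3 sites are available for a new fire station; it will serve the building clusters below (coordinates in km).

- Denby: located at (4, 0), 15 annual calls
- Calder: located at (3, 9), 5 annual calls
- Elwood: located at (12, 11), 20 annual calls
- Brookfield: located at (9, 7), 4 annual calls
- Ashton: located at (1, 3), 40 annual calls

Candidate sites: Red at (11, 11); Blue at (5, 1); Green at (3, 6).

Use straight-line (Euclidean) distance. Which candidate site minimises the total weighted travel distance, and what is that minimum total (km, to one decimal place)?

Green, total 480.7 km

Total weighted distance at each candidate:
  Red (11, 11): total = 786.9
  Blue (5, 1): total = 514.3
  Green (3, 6): total = 480.7
Minimum is at Green with total 480.7 km.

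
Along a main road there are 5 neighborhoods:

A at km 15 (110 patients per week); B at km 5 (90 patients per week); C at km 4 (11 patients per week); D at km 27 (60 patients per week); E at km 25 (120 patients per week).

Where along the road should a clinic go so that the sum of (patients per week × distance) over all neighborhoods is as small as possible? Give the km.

For a sum of weighted absolute distances on a line, the optimum is the weighted median (not the mean). Total weight W = 391; half-weight = 195.5.
Sort by position and accumulate weight:
  km 4 (C, w=11) → cum 11
  km 5 (B, w=90) → cum 101
  km 15 (A, w=110) → cum 211  ≥ 195.5 → median here
  km 25 (E, w=120) → cum 331
  km 27 (D, w=60) → cum 391
Optimal location: km 15.

x = 15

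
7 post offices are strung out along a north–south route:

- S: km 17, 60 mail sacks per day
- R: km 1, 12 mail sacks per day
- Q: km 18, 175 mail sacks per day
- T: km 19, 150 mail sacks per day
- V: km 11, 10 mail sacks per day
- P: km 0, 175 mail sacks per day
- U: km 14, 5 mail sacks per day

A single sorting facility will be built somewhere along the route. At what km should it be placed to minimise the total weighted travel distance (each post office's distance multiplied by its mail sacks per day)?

x = 18

For a sum of weighted absolute distances on a line, the optimum is the weighted median (not the mean). Total weight W = 587; half-weight = 293.5.
Sort by position and accumulate weight:
  km 0 (P, w=175) → cum 175
  km 1 (R, w=12) → cum 187
  km 11 (V, w=10) → cum 197
  km 14 (U, w=5) → cum 202
  km 17 (S, w=60) → cum 262
  km 18 (Q, w=175) → cum 437  ≥ 293.5 → median here
  km 19 (T, w=150) → cum 587
Optimal location: km 18.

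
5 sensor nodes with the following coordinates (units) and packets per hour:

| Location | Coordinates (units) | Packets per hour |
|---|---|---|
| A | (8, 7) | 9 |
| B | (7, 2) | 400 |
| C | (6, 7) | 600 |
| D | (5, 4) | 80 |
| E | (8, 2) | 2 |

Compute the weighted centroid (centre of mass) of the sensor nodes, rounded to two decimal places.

(6.31, 4.94)

The minimiser of Σwᵢ‖p−pᵢ‖² is the weighted centroid p* = (Σwᵢpᵢ)/(Σwᵢ).
Σwᵢ = 1091.
Σwᵢxᵢ = 9·8 + 400·7 + 600·6 + 80·5 + 2·8 = 6888.
Σwᵢyᵢ = 9·7 + 400·2 + 600·7 + 80·4 + 2·2 = 5387.
x* = 6888/1091 = 6.31, y* = 5387/1091 = 4.94.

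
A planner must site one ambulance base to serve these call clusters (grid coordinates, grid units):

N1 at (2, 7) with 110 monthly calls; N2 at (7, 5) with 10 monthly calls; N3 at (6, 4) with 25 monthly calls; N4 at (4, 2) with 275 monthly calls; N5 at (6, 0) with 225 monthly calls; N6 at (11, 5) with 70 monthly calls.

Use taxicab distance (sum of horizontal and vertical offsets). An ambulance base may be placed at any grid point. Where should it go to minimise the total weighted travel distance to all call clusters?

(4, 2)

Manhattan distance separates: Σwᵢ(|x−xᵢ|+|y−yᵢ|) = Σwᵢ|x−xᵢ| + Σwᵢ|y−yᵢ|, so x and y are optimised independently as 1-D weighted medians.
Total weight W = 715; half = 357.5.
x-coordinate, sorted with cumulative weight:
  x=2 (N1, w=110) cum 110
  x=4 (N4, w=275) cum 385  ← median
  x=6 (N3, w=25) cum 410
  x=6 (N5, w=225) cum 635
  x=7 (N2, w=10) cum 645
  x=11 (N6, w=70) cum 715
⇒ x* = 4
y-coordinate, sorted with cumulative weight:
  y=0 (N5, w=225) cum 225
  y=2 (N4, w=275) cum 500  ← median
  y=4 (N3, w=25) cum 525
  y=5 (N2, w=10) cum 535
  y=5 (N6, w=70) cum 605
  y=7 (N1, w=110) cum 715
⇒ y* = 2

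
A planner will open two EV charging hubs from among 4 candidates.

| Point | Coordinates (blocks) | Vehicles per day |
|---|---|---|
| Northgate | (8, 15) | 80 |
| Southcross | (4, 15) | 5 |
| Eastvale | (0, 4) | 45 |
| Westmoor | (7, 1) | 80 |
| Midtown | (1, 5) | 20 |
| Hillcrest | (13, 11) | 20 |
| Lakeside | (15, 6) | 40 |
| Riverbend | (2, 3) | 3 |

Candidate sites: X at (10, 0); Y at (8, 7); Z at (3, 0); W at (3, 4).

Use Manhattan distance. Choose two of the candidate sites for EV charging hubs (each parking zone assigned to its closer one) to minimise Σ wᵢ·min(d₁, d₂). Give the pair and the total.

{Y, W}, total 1961

Evaluate every pair (each demand assigned to the nearer of the two):
  {Y, W}: total = 1961
  {Y, Z}: total = 2067
  {X, Y}: total = 2225
  {X, W}: total = 2581
  {Z, W}: total = 2841
  {X, Z}: total = 2947
Best pair: {Y, W} with total 1961.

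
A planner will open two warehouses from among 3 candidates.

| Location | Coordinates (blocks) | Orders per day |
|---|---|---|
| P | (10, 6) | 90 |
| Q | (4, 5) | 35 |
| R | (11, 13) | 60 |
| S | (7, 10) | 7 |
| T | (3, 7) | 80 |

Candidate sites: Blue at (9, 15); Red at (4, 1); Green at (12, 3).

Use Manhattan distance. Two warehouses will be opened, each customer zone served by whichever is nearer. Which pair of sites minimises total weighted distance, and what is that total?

{Blue, Red}, total 1889

Evaluate every pair (each demand assigned to the nearer of the two):
  {Blue, Red}: total = 1889
  {Red, Green}: total = 1894
  {Blue, Green}: total = 2129
Best pair: {Blue, Red} with total 1889.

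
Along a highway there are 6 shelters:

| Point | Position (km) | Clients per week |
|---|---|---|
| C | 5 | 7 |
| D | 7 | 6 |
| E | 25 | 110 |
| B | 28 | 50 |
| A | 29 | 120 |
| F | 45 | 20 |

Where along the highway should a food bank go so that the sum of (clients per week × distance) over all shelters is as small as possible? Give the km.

x = 28

For a sum of weighted absolute distances on a line, the optimum is the weighted median (not the mean). Total weight W = 313; half-weight = 156.5.
Sort by position and accumulate weight:
  km 5 (C, w=7) → cum 7
  km 7 (D, w=6) → cum 13
  km 25 (E, w=110) → cum 123
  km 28 (B, w=50) → cum 173  ≥ 156.5 → median here
  km 29 (A, w=120) → cum 293
  km 45 (F, w=20) → cum 313
Optimal location: km 28.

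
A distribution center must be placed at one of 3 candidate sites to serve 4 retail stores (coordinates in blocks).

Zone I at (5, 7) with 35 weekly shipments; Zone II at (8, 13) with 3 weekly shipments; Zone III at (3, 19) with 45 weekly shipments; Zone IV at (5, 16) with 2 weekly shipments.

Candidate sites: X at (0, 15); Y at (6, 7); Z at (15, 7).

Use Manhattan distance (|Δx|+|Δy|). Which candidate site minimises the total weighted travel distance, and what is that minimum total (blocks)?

Y, total 754 blocks

Total weighted distance at each candidate:
  X (0, 15): total = 812
  Y (6, 7): total = 754
  Z (15, 7): total = 1507
Minimum is at Y with total 754 blocks.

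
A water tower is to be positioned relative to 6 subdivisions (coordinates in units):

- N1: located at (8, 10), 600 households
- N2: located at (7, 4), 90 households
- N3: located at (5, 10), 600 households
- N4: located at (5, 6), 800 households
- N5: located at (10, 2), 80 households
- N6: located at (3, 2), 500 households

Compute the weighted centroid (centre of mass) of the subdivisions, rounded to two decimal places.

(5.52, 6.86)

The minimiser of Σwᵢ‖p−pᵢ‖² is the weighted centroid p* = (Σwᵢpᵢ)/(Σwᵢ).
Σwᵢ = 2670.
Σwᵢxᵢ = 600·8 + 90·7 + 600·5 + 800·5 + 80·10 + 500·3 = 14730.
Σwᵢyᵢ = 600·10 + 90·4 + 600·10 + 800·6 + 80·2 + 500·2 = 18320.
x* = 14730/2670 = 5.52, y* = 18320/2670 = 6.86.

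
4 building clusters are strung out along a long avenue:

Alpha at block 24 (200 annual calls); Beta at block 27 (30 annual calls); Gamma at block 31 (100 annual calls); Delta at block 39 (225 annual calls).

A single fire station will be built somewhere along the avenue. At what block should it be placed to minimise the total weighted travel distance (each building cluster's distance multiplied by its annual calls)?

x = 31

For a sum of weighted absolute distances on a line, the optimum is the weighted median (not the mean). Total weight W = 555; half-weight = 277.5.
Sort by position and accumulate weight:
  block 24 (Alpha, w=200) → cum 200
  block 27 (Beta, w=30) → cum 230
  block 31 (Gamma, w=100) → cum 330  ≥ 277.5 → median here
  block 39 (Delta, w=225) → cum 555
Optimal location: block 31.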